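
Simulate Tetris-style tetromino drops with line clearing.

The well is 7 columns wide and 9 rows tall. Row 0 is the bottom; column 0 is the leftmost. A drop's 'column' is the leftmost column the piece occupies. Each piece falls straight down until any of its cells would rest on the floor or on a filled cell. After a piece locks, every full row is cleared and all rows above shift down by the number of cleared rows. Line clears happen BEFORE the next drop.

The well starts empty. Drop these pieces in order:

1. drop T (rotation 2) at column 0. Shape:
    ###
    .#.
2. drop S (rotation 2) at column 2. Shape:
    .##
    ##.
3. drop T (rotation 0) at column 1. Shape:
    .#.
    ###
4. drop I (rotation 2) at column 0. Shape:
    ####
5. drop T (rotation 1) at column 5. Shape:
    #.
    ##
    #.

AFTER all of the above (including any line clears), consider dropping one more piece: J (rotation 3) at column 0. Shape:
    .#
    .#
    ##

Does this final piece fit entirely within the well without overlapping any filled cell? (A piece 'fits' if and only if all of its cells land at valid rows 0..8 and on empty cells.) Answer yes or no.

Drop 1: T rot2 at col 0 lands with bottom-row=0; cleared 0 line(s) (total 0); column heights now [2 2 2 0 0 0 0], max=2
Drop 2: S rot2 at col 2 lands with bottom-row=2; cleared 0 line(s) (total 0); column heights now [2 2 3 4 4 0 0], max=4
Drop 3: T rot0 at col 1 lands with bottom-row=4; cleared 0 line(s) (total 0); column heights now [2 5 6 5 4 0 0], max=6
Drop 4: I rot2 at col 0 lands with bottom-row=6; cleared 0 line(s) (total 0); column heights now [7 7 7 7 4 0 0], max=7
Drop 5: T rot1 at col 5 lands with bottom-row=0; cleared 0 line(s) (total 0); column heights now [7 7 7 7 4 3 2], max=7
Test piece J rot3 at col 0 (width 2): heights before test = [7 7 7 7 4 3 2]; fits = False

Answer: no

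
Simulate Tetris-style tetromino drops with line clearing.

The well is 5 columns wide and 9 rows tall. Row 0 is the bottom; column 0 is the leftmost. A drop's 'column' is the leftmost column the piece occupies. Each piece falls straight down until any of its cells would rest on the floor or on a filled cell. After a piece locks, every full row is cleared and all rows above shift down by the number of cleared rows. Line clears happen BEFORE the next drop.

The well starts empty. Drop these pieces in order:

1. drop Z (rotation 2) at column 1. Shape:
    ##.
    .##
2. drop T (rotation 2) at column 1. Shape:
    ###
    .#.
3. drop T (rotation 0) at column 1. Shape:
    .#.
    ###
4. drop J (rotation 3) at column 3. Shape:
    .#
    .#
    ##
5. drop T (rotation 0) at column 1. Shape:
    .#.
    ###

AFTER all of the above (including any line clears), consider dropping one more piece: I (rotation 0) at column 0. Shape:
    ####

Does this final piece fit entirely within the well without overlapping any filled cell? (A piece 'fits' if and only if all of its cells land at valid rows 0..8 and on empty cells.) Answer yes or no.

Answer: yes

Derivation:
Drop 1: Z rot2 at col 1 lands with bottom-row=0; cleared 0 line(s) (total 0); column heights now [0 2 2 1 0], max=2
Drop 2: T rot2 at col 1 lands with bottom-row=2; cleared 0 line(s) (total 0); column heights now [0 4 4 4 0], max=4
Drop 3: T rot0 at col 1 lands with bottom-row=4; cleared 0 line(s) (total 0); column heights now [0 5 6 5 0], max=6
Drop 4: J rot3 at col 3 lands with bottom-row=5; cleared 0 line(s) (total 0); column heights now [0 5 6 6 8], max=8
Drop 5: T rot0 at col 1 lands with bottom-row=6; cleared 0 line(s) (total 0); column heights now [0 7 8 7 8], max=8
Test piece I rot0 at col 0 (width 4): heights before test = [0 7 8 7 8]; fits = True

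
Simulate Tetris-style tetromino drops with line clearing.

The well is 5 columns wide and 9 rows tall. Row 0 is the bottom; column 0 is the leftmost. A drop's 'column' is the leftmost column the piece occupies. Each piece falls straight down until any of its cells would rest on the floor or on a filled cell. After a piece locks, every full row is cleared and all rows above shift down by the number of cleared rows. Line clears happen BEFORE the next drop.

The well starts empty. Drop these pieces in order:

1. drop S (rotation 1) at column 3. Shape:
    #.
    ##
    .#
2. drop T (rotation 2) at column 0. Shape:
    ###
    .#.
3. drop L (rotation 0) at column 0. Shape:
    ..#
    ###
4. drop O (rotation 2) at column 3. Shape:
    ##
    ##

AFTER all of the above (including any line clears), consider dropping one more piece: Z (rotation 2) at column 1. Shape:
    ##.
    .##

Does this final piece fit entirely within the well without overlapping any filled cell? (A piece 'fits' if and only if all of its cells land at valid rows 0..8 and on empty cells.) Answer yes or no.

Answer: yes

Derivation:
Drop 1: S rot1 at col 3 lands with bottom-row=0; cleared 0 line(s) (total 0); column heights now [0 0 0 3 2], max=3
Drop 2: T rot2 at col 0 lands with bottom-row=0; cleared 1 line(s) (total 1); column heights now [0 1 0 2 1], max=2
Drop 3: L rot0 at col 0 lands with bottom-row=1; cleared 0 line(s) (total 1); column heights now [2 2 3 2 1], max=3
Drop 4: O rot2 at col 3 lands with bottom-row=2; cleared 0 line(s) (total 1); column heights now [2 2 3 4 4], max=4
Test piece Z rot2 at col 1 (width 3): heights before test = [2 2 3 4 4]; fits = True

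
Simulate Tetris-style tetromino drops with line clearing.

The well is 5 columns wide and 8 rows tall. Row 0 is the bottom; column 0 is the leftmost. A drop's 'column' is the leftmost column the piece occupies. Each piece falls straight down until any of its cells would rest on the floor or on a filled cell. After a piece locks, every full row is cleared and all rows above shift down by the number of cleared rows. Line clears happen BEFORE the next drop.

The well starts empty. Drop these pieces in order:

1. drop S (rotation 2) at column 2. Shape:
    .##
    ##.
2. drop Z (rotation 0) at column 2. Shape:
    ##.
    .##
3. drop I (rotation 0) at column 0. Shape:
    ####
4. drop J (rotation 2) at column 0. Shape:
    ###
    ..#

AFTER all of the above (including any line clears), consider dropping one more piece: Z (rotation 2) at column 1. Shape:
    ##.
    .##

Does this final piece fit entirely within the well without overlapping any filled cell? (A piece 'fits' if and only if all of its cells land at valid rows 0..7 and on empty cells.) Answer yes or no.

Answer: no

Derivation:
Drop 1: S rot2 at col 2 lands with bottom-row=0; cleared 0 line(s) (total 0); column heights now [0 0 1 2 2], max=2
Drop 2: Z rot0 at col 2 lands with bottom-row=2; cleared 0 line(s) (total 0); column heights now [0 0 4 4 3], max=4
Drop 3: I rot0 at col 0 lands with bottom-row=4; cleared 0 line(s) (total 0); column heights now [5 5 5 5 3], max=5
Drop 4: J rot2 at col 0 lands with bottom-row=5; cleared 0 line(s) (total 0); column heights now [7 7 7 5 3], max=7
Test piece Z rot2 at col 1 (width 3): heights before test = [7 7 7 5 3]; fits = False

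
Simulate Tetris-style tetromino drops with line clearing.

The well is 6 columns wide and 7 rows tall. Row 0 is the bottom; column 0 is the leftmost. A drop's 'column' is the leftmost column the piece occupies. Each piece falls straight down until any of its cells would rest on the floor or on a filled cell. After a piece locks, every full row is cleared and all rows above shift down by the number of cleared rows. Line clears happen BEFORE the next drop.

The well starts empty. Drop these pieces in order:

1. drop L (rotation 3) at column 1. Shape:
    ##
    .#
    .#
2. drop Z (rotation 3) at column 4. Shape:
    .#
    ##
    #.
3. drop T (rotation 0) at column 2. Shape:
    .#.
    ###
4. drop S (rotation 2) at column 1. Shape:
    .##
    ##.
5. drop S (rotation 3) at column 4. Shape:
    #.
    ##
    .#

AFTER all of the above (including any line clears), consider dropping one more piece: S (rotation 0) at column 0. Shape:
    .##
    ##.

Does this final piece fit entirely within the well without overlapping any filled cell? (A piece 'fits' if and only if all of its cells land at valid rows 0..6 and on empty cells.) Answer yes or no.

Drop 1: L rot3 at col 1 lands with bottom-row=0; cleared 0 line(s) (total 0); column heights now [0 3 3 0 0 0], max=3
Drop 2: Z rot3 at col 4 lands with bottom-row=0; cleared 0 line(s) (total 0); column heights now [0 3 3 0 2 3], max=3
Drop 3: T rot0 at col 2 lands with bottom-row=3; cleared 0 line(s) (total 0); column heights now [0 3 4 5 4 3], max=5
Drop 4: S rot2 at col 1 lands with bottom-row=4; cleared 0 line(s) (total 0); column heights now [0 5 6 6 4 3], max=6
Drop 5: S rot3 at col 4 lands with bottom-row=3; cleared 0 line(s) (total 0); column heights now [0 5 6 6 6 5], max=6
Test piece S rot0 at col 0 (width 3): heights before test = [0 5 6 6 6 5]; fits = True

Answer: yes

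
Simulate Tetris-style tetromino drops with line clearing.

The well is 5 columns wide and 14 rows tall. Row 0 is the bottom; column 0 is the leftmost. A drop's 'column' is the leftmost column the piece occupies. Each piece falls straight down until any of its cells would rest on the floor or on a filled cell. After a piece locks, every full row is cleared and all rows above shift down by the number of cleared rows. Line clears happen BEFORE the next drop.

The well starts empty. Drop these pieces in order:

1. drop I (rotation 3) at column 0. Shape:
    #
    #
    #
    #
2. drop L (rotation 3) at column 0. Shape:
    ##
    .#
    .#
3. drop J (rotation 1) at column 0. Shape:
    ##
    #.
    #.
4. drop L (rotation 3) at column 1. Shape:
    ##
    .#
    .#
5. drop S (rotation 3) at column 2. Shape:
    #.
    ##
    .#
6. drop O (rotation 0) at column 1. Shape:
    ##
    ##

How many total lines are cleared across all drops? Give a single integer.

Drop 1: I rot3 at col 0 lands with bottom-row=0; cleared 0 line(s) (total 0); column heights now [4 0 0 0 0], max=4
Drop 2: L rot3 at col 0 lands with bottom-row=2; cleared 0 line(s) (total 0); column heights now [5 5 0 0 0], max=5
Drop 3: J rot1 at col 0 lands with bottom-row=5; cleared 0 line(s) (total 0); column heights now [8 8 0 0 0], max=8
Drop 4: L rot3 at col 1 lands with bottom-row=6; cleared 0 line(s) (total 0); column heights now [8 9 9 0 0], max=9
Drop 5: S rot3 at col 2 lands with bottom-row=8; cleared 0 line(s) (total 0); column heights now [8 9 11 10 0], max=11
Drop 6: O rot0 at col 1 lands with bottom-row=11; cleared 0 line(s) (total 0); column heights now [8 13 13 10 0], max=13

Answer: 0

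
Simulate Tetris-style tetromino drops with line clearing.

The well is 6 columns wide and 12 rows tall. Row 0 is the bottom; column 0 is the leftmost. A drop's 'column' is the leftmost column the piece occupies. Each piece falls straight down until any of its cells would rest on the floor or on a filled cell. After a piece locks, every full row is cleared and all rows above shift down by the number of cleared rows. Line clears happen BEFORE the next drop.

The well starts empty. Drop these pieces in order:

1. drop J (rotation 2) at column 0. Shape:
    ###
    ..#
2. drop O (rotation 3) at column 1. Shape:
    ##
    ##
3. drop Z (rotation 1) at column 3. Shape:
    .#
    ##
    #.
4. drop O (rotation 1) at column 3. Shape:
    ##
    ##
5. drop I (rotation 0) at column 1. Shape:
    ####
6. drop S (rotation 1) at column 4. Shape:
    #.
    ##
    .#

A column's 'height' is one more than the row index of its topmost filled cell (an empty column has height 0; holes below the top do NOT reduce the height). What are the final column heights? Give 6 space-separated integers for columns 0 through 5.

Answer: 2 6 6 6 8 7

Derivation:
Drop 1: J rot2 at col 0 lands with bottom-row=0; cleared 0 line(s) (total 0); column heights now [2 2 2 0 0 0], max=2
Drop 2: O rot3 at col 1 lands with bottom-row=2; cleared 0 line(s) (total 0); column heights now [2 4 4 0 0 0], max=4
Drop 3: Z rot1 at col 3 lands with bottom-row=0; cleared 0 line(s) (total 0); column heights now [2 4 4 2 3 0], max=4
Drop 4: O rot1 at col 3 lands with bottom-row=3; cleared 0 line(s) (total 0); column heights now [2 4 4 5 5 0], max=5
Drop 5: I rot0 at col 1 lands with bottom-row=5; cleared 0 line(s) (total 0); column heights now [2 6 6 6 6 0], max=6
Drop 6: S rot1 at col 4 lands with bottom-row=5; cleared 0 line(s) (total 0); column heights now [2 6 6 6 8 7], max=8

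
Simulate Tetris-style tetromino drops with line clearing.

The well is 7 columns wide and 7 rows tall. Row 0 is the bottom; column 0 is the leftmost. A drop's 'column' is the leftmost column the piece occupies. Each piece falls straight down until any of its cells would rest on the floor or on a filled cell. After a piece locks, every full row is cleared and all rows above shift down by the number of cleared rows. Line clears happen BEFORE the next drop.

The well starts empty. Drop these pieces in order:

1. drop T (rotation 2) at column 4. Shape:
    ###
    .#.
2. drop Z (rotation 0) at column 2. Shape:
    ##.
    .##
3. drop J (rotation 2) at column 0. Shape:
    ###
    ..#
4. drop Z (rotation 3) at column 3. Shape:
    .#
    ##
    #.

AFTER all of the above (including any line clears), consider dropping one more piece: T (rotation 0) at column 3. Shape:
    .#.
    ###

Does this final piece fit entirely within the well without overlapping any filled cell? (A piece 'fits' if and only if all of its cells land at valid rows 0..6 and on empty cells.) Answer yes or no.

Drop 1: T rot2 at col 4 lands with bottom-row=0; cleared 0 line(s) (total 0); column heights now [0 0 0 0 2 2 2], max=2
Drop 2: Z rot0 at col 2 lands with bottom-row=2; cleared 0 line(s) (total 0); column heights now [0 0 4 4 3 2 2], max=4
Drop 3: J rot2 at col 0 lands with bottom-row=4; cleared 0 line(s) (total 0); column heights now [6 6 6 4 3 2 2], max=6
Drop 4: Z rot3 at col 3 lands with bottom-row=4; cleared 0 line(s) (total 0); column heights now [6 6 6 6 7 2 2], max=7
Test piece T rot0 at col 3 (width 3): heights before test = [6 6 6 6 7 2 2]; fits = False

Answer: no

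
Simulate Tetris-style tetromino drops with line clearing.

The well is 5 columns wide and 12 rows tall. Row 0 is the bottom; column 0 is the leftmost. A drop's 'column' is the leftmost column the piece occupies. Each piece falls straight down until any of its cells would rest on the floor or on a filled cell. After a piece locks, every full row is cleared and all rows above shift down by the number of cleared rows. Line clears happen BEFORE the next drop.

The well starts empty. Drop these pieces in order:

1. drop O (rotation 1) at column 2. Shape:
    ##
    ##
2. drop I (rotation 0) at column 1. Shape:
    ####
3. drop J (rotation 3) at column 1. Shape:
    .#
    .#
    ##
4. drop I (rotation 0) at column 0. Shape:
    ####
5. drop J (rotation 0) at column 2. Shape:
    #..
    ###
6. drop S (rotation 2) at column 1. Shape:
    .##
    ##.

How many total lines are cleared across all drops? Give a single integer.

Answer: 0

Derivation:
Drop 1: O rot1 at col 2 lands with bottom-row=0; cleared 0 line(s) (total 0); column heights now [0 0 2 2 0], max=2
Drop 2: I rot0 at col 1 lands with bottom-row=2; cleared 0 line(s) (total 0); column heights now [0 3 3 3 3], max=3
Drop 3: J rot3 at col 1 lands with bottom-row=3; cleared 0 line(s) (total 0); column heights now [0 4 6 3 3], max=6
Drop 4: I rot0 at col 0 lands with bottom-row=6; cleared 0 line(s) (total 0); column heights now [7 7 7 7 3], max=7
Drop 5: J rot0 at col 2 lands with bottom-row=7; cleared 0 line(s) (total 0); column heights now [7 7 9 8 8], max=9
Drop 6: S rot2 at col 1 lands with bottom-row=9; cleared 0 line(s) (total 0); column heights now [7 10 11 11 8], max=11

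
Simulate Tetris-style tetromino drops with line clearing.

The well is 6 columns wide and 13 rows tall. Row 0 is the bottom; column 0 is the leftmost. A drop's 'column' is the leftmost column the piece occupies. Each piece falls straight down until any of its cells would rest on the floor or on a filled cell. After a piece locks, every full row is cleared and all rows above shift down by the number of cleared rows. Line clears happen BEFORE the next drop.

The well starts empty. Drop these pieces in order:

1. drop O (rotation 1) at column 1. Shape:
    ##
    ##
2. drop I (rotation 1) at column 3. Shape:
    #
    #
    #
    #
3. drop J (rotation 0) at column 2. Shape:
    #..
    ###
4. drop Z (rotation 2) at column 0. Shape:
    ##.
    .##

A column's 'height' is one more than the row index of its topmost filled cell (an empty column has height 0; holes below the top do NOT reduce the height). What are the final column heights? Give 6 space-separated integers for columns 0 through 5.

Answer: 8 8 7 5 5 0

Derivation:
Drop 1: O rot1 at col 1 lands with bottom-row=0; cleared 0 line(s) (total 0); column heights now [0 2 2 0 0 0], max=2
Drop 2: I rot1 at col 3 lands with bottom-row=0; cleared 0 line(s) (total 0); column heights now [0 2 2 4 0 0], max=4
Drop 3: J rot0 at col 2 lands with bottom-row=4; cleared 0 line(s) (total 0); column heights now [0 2 6 5 5 0], max=6
Drop 4: Z rot2 at col 0 lands with bottom-row=6; cleared 0 line(s) (total 0); column heights now [8 8 7 5 5 0], max=8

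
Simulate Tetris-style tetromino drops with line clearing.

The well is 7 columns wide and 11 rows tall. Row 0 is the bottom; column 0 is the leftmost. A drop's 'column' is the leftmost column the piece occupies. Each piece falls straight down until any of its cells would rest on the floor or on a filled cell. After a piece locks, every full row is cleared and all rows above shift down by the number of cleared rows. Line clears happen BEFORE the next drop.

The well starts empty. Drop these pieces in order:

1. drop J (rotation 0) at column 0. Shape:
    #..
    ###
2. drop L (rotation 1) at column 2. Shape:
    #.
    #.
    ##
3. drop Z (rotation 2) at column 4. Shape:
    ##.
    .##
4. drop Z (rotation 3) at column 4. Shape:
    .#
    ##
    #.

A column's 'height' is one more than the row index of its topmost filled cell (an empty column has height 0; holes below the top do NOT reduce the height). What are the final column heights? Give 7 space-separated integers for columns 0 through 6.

Answer: 2 1 4 2 4 5 1

Derivation:
Drop 1: J rot0 at col 0 lands with bottom-row=0; cleared 0 line(s) (total 0); column heights now [2 1 1 0 0 0 0], max=2
Drop 2: L rot1 at col 2 lands with bottom-row=1; cleared 0 line(s) (total 0); column heights now [2 1 4 2 0 0 0], max=4
Drop 3: Z rot2 at col 4 lands with bottom-row=0; cleared 0 line(s) (total 0); column heights now [2 1 4 2 2 2 1], max=4
Drop 4: Z rot3 at col 4 lands with bottom-row=2; cleared 0 line(s) (total 0); column heights now [2 1 4 2 4 5 1], max=5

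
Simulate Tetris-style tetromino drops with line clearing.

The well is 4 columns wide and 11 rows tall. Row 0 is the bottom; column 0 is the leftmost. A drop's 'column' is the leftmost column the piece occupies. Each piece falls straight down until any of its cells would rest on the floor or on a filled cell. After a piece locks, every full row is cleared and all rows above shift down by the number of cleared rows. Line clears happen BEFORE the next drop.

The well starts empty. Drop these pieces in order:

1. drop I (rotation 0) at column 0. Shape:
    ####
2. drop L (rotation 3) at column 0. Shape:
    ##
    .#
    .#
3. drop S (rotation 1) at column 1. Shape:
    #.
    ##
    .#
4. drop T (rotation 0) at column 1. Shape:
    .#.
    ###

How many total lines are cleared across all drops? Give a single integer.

Drop 1: I rot0 at col 0 lands with bottom-row=0; cleared 1 line(s) (total 1); column heights now [0 0 0 0], max=0
Drop 2: L rot3 at col 0 lands with bottom-row=0; cleared 0 line(s) (total 1); column heights now [3 3 0 0], max=3
Drop 3: S rot1 at col 1 lands with bottom-row=2; cleared 0 line(s) (total 1); column heights now [3 5 4 0], max=5
Drop 4: T rot0 at col 1 lands with bottom-row=5; cleared 0 line(s) (total 1); column heights now [3 6 7 6], max=7

Answer: 1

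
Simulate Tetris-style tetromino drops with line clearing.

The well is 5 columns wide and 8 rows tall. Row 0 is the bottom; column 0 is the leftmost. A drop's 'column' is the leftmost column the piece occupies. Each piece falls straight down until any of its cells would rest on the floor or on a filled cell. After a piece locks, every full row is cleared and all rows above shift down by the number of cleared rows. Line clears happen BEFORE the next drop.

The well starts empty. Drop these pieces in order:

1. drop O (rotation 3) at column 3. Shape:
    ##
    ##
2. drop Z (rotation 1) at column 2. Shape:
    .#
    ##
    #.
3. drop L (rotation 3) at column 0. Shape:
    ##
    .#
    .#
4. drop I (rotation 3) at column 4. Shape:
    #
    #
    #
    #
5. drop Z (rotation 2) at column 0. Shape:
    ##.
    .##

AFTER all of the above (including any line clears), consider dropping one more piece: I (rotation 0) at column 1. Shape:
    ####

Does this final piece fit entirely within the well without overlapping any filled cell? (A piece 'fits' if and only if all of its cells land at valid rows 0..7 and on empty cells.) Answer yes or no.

Answer: yes

Derivation:
Drop 1: O rot3 at col 3 lands with bottom-row=0; cleared 0 line(s) (total 0); column heights now [0 0 0 2 2], max=2
Drop 2: Z rot1 at col 2 lands with bottom-row=1; cleared 0 line(s) (total 0); column heights now [0 0 3 4 2], max=4
Drop 3: L rot3 at col 0 lands with bottom-row=0; cleared 0 line(s) (total 0); column heights now [3 3 3 4 2], max=4
Drop 4: I rot3 at col 4 lands with bottom-row=2; cleared 1 line(s) (total 1); column heights now [0 2 2 3 5], max=5
Drop 5: Z rot2 at col 0 lands with bottom-row=2; cleared 0 line(s) (total 1); column heights now [4 4 3 3 5], max=5
Test piece I rot0 at col 1 (width 4): heights before test = [4 4 3 3 5]; fits = True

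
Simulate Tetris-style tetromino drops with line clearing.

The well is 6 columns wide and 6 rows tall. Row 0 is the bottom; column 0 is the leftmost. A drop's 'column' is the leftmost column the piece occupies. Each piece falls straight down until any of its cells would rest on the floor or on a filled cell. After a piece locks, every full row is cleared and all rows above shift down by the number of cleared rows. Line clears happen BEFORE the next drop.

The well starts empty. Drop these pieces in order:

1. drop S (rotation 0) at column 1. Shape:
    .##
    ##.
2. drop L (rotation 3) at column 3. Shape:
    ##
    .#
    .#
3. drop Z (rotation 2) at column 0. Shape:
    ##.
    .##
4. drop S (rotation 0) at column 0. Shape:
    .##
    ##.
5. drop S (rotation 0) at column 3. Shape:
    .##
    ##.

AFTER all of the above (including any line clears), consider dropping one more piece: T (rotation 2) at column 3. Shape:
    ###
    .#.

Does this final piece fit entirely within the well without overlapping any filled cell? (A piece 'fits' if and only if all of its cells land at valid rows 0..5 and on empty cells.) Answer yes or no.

Drop 1: S rot0 at col 1 lands with bottom-row=0; cleared 0 line(s) (total 0); column heights now [0 1 2 2 0 0], max=2
Drop 2: L rot3 at col 3 lands with bottom-row=0; cleared 0 line(s) (total 0); column heights now [0 1 2 3 3 0], max=3
Drop 3: Z rot2 at col 0 lands with bottom-row=2; cleared 0 line(s) (total 0); column heights now [4 4 3 3 3 0], max=4
Drop 4: S rot0 at col 0 lands with bottom-row=4; cleared 0 line(s) (total 0); column heights now [5 6 6 3 3 0], max=6
Drop 5: S rot0 at col 3 lands with bottom-row=3; cleared 0 line(s) (total 0); column heights now [5 6 6 4 5 5], max=6
Test piece T rot2 at col 3 (width 3): heights before test = [5 6 6 4 5 5]; fits = False

Answer: no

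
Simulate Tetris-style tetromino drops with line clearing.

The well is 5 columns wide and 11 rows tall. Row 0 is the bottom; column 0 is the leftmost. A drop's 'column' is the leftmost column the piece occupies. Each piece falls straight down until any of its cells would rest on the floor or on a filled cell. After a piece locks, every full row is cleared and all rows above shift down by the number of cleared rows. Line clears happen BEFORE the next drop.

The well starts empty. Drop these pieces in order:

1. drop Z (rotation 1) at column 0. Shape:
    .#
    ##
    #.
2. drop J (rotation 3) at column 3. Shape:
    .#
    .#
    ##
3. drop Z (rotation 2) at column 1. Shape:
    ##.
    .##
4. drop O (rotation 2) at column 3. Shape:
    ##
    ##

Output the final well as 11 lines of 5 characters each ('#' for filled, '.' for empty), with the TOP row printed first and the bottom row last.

Answer: .....
.....
.....
.....
.....
.....
...##
.####
.####
##..#
#..##

Derivation:
Drop 1: Z rot1 at col 0 lands with bottom-row=0; cleared 0 line(s) (total 0); column heights now [2 3 0 0 0], max=3
Drop 2: J rot3 at col 3 lands with bottom-row=0; cleared 0 line(s) (total 0); column heights now [2 3 0 1 3], max=3
Drop 3: Z rot2 at col 1 lands with bottom-row=2; cleared 0 line(s) (total 0); column heights now [2 4 4 3 3], max=4
Drop 4: O rot2 at col 3 lands with bottom-row=3; cleared 0 line(s) (total 0); column heights now [2 4 4 5 5], max=5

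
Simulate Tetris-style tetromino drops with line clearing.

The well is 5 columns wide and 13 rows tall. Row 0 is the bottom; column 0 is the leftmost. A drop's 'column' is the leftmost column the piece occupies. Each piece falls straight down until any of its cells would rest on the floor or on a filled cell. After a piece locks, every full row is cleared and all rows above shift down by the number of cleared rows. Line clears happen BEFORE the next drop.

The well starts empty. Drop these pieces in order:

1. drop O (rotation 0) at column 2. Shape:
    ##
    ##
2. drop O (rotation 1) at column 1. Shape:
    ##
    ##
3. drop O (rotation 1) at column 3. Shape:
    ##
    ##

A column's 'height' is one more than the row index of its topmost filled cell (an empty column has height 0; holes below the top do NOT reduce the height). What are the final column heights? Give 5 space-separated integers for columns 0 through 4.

Drop 1: O rot0 at col 2 lands with bottom-row=0; cleared 0 line(s) (total 0); column heights now [0 0 2 2 0], max=2
Drop 2: O rot1 at col 1 lands with bottom-row=2; cleared 0 line(s) (total 0); column heights now [0 4 4 2 0], max=4
Drop 3: O rot1 at col 3 lands with bottom-row=2; cleared 0 line(s) (total 0); column heights now [0 4 4 4 4], max=4

Answer: 0 4 4 4 4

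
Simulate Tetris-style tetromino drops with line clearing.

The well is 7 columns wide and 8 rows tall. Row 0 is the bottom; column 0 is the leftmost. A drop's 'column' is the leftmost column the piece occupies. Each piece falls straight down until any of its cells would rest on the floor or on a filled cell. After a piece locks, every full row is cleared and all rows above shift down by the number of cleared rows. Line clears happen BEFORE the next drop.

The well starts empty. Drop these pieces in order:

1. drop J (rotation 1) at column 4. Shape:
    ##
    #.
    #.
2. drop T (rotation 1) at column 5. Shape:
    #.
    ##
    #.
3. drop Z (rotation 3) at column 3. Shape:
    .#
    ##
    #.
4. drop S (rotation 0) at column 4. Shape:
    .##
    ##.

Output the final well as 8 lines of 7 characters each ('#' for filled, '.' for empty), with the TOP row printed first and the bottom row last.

Answer: .....##
....##.
.....#.
....###
...###.
...###.
....#..
....#..

Derivation:
Drop 1: J rot1 at col 4 lands with bottom-row=0; cleared 0 line(s) (total 0); column heights now [0 0 0 0 3 3 0], max=3
Drop 2: T rot1 at col 5 lands with bottom-row=3; cleared 0 line(s) (total 0); column heights now [0 0 0 0 3 6 5], max=6
Drop 3: Z rot3 at col 3 lands with bottom-row=2; cleared 0 line(s) (total 0); column heights now [0 0 0 4 5 6 5], max=6
Drop 4: S rot0 at col 4 lands with bottom-row=6; cleared 0 line(s) (total 0); column heights now [0 0 0 4 7 8 8], max=8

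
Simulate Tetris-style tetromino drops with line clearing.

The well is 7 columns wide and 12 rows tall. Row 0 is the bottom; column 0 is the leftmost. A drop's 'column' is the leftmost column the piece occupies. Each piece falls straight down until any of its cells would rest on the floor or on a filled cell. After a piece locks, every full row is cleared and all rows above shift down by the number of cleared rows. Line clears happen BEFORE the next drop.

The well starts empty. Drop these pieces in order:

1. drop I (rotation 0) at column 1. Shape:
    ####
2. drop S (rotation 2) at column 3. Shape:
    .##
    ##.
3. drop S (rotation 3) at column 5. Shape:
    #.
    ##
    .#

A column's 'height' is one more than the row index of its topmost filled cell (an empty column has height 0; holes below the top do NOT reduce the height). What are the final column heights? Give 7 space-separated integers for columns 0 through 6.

Drop 1: I rot0 at col 1 lands with bottom-row=0; cleared 0 line(s) (total 0); column heights now [0 1 1 1 1 0 0], max=1
Drop 2: S rot2 at col 3 lands with bottom-row=1; cleared 0 line(s) (total 0); column heights now [0 1 1 2 3 3 0], max=3
Drop 3: S rot3 at col 5 lands with bottom-row=2; cleared 0 line(s) (total 0); column heights now [0 1 1 2 3 5 4], max=5

Answer: 0 1 1 2 3 5 4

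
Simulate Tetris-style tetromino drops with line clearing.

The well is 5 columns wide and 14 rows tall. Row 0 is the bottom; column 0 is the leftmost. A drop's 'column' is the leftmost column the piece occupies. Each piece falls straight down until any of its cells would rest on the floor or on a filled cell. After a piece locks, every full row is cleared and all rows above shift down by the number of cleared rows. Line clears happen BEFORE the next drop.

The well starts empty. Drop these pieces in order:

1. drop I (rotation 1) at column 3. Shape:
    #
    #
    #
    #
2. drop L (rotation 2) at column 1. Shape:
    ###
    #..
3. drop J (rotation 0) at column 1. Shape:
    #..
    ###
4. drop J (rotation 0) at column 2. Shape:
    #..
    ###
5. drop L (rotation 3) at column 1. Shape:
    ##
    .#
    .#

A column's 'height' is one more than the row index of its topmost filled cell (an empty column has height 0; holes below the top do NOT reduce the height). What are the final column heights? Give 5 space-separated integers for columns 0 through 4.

Drop 1: I rot1 at col 3 lands with bottom-row=0; cleared 0 line(s) (total 0); column heights now [0 0 0 4 0], max=4
Drop 2: L rot2 at col 1 lands with bottom-row=3; cleared 0 line(s) (total 0); column heights now [0 5 5 5 0], max=5
Drop 3: J rot0 at col 1 lands with bottom-row=5; cleared 0 line(s) (total 0); column heights now [0 7 6 6 0], max=7
Drop 4: J rot0 at col 2 lands with bottom-row=6; cleared 0 line(s) (total 0); column heights now [0 7 8 7 7], max=8
Drop 5: L rot3 at col 1 lands with bottom-row=8; cleared 0 line(s) (total 0); column heights now [0 11 11 7 7], max=11

Answer: 0 11 11 7 7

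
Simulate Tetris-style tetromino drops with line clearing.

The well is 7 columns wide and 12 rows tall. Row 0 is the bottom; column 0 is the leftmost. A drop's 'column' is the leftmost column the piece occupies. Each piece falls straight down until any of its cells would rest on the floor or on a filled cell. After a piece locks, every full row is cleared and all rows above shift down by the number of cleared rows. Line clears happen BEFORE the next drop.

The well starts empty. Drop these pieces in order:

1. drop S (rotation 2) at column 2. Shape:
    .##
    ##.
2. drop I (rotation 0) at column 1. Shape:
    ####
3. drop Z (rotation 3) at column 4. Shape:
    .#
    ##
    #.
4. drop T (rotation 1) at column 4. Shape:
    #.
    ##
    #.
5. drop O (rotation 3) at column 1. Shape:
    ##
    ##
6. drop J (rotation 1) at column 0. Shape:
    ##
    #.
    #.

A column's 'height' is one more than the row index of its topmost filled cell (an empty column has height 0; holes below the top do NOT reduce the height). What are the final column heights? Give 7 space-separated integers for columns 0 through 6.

Answer: 6 6 5 3 8 7 0

Derivation:
Drop 1: S rot2 at col 2 lands with bottom-row=0; cleared 0 line(s) (total 0); column heights now [0 0 1 2 2 0 0], max=2
Drop 2: I rot0 at col 1 lands with bottom-row=2; cleared 0 line(s) (total 0); column heights now [0 3 3 3 3 0 0], max=3
Drop 3: Z rot3 at col 4 lands with bottom-row=3; cleared 0 line(s) (total 0); column heights now [0 3 3 3 5 6 0], max=6
Drop 4: T rot1 at col 4 lands with bottom-row=5; cleared 0 line(s) (total 0); column heights now [0 3 3 3 8 7 0], max=8
Drop 5: O rot3 at col 1 lands with bottom-row=3; cleared 0 line(s) (total 0); column heights now [0 5 5 3 8 7 0], max=8
Drop 6: J rot1 at col 0 lands with bottom-row=3; cleared 0 line(s) (total 0); column heights now [6 6 5 3 8 7 0], max=8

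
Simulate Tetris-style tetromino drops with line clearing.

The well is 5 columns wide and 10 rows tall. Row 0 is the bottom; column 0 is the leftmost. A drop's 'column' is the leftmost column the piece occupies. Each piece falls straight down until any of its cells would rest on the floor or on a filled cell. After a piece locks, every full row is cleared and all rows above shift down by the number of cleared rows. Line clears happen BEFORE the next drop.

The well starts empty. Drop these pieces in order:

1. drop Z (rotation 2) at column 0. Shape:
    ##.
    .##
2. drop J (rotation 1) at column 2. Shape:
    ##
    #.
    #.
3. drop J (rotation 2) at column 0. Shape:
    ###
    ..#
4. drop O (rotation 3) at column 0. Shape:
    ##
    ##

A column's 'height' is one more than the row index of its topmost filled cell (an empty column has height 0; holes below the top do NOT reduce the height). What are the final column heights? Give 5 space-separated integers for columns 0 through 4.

Drop 1: Z rot2 at col 0 lands with bottom-row=0; cleared 0 line(s) (total 0); column heights now [2 2 1 0 0], max=2
Drop 2: J rot1 at col 2 lands with bottom-row=1; cleared 0 line(s) (total 0); column heights now [2 2 4 4 0], max=4
Drop 3: J rot2 at col 0 lands with bottom-row=4; cleared 0 line(s) (total 0); column heights now [6 6 6 4 0], max=6
Drop 4: O rot3 at col 0 lands with bottom-row=6; cleared 0 line(s) (total 0); column heights now [8 8 6 4 0], max=8

Answer: 8 8 6 4 0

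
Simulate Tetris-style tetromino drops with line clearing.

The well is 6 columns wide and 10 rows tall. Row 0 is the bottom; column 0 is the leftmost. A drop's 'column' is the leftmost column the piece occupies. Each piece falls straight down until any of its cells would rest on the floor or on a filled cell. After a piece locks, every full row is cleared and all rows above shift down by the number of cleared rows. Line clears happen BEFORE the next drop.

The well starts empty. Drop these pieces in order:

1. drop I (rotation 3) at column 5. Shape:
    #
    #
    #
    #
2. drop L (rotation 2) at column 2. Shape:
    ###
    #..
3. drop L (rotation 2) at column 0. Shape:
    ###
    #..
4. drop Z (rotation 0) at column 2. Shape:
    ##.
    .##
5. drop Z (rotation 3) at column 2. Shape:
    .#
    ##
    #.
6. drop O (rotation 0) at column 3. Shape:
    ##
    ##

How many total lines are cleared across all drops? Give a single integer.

Answer: 1

Derivation:
Drop 1: I rot3 at col 5 lands with bottom-row=0; cleared 0 line(s) (total 0); column heights now [0 0 0 0 0 4], max=4
Drop 2: L rot2 at col 2 lands with bottom-row=0; cleared 0 line(s) (total 0); column heights now [0 0 2 2 2 4], max=4
Drop 3: L rot2 at col 0 lands with bottom-row=1; cleared 0 line(s) (total 0); column heights now [3 3 3 2 2 4], max=4
Drop 4: Z rot0 at col 2 lands with bottom-row=2; cleared 1 line(s) (total 1); column heights now [2 0 3 3 2 3], max=3
Drop 5: Z rot3 at col 2 lands with bottom-row=3; cleared 0 line(s) (total 1); column heights now [2 0 5 6 2 3], max=6
Drop 6: O rot0 at col 3 lands with bottom-row=6; cleared 0 line(s) (total 1); column heights now [2 0 5 8 8 3], max=8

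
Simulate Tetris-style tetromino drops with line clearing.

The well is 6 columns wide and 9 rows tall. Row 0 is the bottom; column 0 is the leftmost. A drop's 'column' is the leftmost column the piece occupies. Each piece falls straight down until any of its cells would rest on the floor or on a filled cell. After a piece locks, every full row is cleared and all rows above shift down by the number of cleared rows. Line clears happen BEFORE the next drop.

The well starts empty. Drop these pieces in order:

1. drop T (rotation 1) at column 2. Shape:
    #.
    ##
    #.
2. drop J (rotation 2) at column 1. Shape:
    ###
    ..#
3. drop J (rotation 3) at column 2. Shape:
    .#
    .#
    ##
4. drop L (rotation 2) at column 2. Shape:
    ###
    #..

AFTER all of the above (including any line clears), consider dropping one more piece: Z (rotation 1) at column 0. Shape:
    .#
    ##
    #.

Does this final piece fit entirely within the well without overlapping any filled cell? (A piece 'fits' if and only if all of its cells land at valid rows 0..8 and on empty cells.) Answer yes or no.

Answer: yes

Derivation:
Drop 1: T rot1 at col 2 lands with bottom-row=0; cleared 0 line(s) (total 0); column heights now [0 0 3 2 0 0], max=3
Drop 2: J rot2 at col 1 lands with bottom-row=2; cleared 0 line(s) (total 0); column heights now [0 4 4 4 0 0], max=4
Drop 3: J rot3 at col 2 lands with bottom-row=4; cleared 0 line(s) (total 0); column heights now [0 4 5 7 0 0], max=7
Drop 4: L rot2 at col 2 lands with bottom-row=6; cleared 0 line(s) (total 0); column heights now [0 4 8 8 8 0], max=8
Test piece Z rot1 at col 0 (width 2): heights before test = [0 4 8 8 8 0]; fits = True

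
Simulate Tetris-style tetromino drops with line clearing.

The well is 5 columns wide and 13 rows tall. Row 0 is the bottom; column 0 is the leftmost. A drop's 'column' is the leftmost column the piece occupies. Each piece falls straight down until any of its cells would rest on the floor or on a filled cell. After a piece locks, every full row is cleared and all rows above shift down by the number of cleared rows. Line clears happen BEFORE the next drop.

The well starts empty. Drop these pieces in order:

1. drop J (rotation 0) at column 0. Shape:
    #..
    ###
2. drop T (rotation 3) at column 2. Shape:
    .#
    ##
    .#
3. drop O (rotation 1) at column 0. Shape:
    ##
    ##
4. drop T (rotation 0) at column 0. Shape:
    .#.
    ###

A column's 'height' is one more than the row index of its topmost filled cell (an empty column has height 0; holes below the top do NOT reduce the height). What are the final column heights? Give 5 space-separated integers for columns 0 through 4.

Drop 1: J rot0 at col 0 lands with bottom-row=0; cleared 0 line(s) (total 0); column heights now [2 1 1 0 0], max=2
Drop 2: T rot3 at col 2 lands with bottom-row=0; cleared 0 line(s) (total 0); column heights now [2 1 2 3 0], max=3
Drop 3: O rot1 at col 0 lands with bottom-row=2; cleared 0 line(s) (total 0); column heights now [4 4 2 3 0], max=4
Drop 4: T rot0 at col 0 lands with bottom-row=4; cleared 0 line(s) (total 0); column heights now [5 6 5 3 0], max=6

Answer: 5 6 5 3 0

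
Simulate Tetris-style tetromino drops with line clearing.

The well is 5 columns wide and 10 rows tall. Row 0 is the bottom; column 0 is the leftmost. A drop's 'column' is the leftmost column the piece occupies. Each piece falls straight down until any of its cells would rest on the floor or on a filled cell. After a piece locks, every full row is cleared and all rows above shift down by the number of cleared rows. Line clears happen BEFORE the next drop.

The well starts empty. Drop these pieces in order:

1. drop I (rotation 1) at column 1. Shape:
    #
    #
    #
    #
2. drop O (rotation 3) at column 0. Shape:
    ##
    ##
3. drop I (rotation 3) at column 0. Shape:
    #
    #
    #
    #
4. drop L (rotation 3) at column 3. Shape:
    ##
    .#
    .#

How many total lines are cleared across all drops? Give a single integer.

Answer: 0

Derivation:
Drop 1: I rot1 at col 1 lands with bottom-row=0; cleared 0 line(s) (total 0); column heights now [0 4 0 0 0], max=4
Drop 2: O rot3 at col 0 lands with bottom-row=4; cleared 0 line(s) (total 0); column heights now [6 6 0 0 0], max=6
Drop 3: I rot3 at col 0 lands with bottom-row=6; cleared 0 line(s) (total 0); column heights now [10 6 0 0 0], max=10
Drop 4: L rot3 at col 3 lands with bottom-row=0; cleared 0 line(s) (total 0); column heights now [10 6 0 3 3], max=10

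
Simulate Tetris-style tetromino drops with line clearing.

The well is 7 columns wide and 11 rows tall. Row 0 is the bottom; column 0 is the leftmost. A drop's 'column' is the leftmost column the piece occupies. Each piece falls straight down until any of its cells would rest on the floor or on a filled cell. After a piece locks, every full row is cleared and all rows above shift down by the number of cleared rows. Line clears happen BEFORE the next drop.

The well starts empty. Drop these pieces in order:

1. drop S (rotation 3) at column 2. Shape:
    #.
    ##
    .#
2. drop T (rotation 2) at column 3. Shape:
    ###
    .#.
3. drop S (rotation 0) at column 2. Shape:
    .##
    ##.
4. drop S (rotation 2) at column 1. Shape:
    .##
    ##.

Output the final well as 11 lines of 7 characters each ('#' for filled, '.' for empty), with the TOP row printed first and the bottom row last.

Drop 1: S rot3 at col 2 lands with bottom-row=0; cleared 0 line(s) (total 0); column heights now [0 0 3 2 0 0 0], max=3
Drop 2: T rot2 at col 3 lands with bottom-row=1; cleared 0 line(s) (total 0); column heights now [0 0 3 3 3 3 0], max=3
Drop 3: S rot0 at col 2 lands with bottom-row=3; cleared 0 line(s) (total 0); column heights now [0 0 4 5 5 3 0], max=5
Drop 4: S rot2 at col 1 lands with bottom-row=4; cleared 0 line(s) (total 0); column heights now [0 5 6 6 5 3 0], max=6

Answer: .......
.......
.......
.......
.......
..##...
.####..
..##...
..####.
..###..
...#...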